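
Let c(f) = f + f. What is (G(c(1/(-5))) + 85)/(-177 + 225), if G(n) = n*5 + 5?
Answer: 11/6 ≈ 1.8333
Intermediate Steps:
c(f) = 2*f
G(n) = 5 + 5*n (G(n) = 5*n + 5 = 5 + 5*n)
(G(c(1/(-5))) + 85)/(-177 + 225) = ((5 + 5*(2/(-5))) + 85)/(-177 + 225) = ((5 + 5*(2*(-⅕))) + 85)/48 = ((5 + 5*(-⅖)) + 85)*(1/48) = ((5 - 2) + 85)*(1/48) = (3 + 85)*(1/48) = 88*(1/48) = 11/6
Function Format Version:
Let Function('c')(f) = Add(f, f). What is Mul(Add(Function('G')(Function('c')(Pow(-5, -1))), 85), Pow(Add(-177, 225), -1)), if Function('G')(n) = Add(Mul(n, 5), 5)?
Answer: Rational(11, 6) ≈ 1.8333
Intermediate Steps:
Function('c')(f) = Mul(2, f)
Function('G')(n) = Add(5, Mul(5, n)) (Function('G')(n) = Add(Mul(5, n), 5) = Add(5, Mul(5, n)))
Mul(Add(Function('G')(Function('c')(Pow(-5, -1))), 85), Pow(Add(-177, 225), -1)) = Mul(Add(Add(5, Mul(5, Mul(2, Pow(-5, -1)))), 85), Pow(Add(-177, 225), -1)) = Mul(Add(Add(5, Mul(5, Mul(2, Rational(-1, 5)))), 85), Pow(48, -1)) = Mul(Add(Add(5, Mul(5, Rational(-2, 5))), 85), Rational(1, 48)) = Mul(Add(Add(5, -2), 85), Rational(1, 48)) = Mul(Add(3, 85), Rational(1, 48)) = Mul(88, Rational(1, 48)) = Rational(11, 6)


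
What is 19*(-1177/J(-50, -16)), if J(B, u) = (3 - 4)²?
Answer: -22363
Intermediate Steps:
J(B, u) = 1 (J(B, u) = (-1)² = 1)
19*(-1177/J(-50, -16)) = 19*(-1177/1) = 19*(-1177*1) = 19*(-1177) = -22363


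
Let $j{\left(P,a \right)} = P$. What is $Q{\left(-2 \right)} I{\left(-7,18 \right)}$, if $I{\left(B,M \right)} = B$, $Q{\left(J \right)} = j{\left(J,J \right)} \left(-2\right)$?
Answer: $-28$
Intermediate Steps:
$Q{\left(J \right)} = - 2 J$ ($Q{\left(J \right)} = J \left(-2\right) = - 2 J$)
$Q{\left(-2 \right)} I{\left(-7,18 \right)} = \left(-2\right) \left(-2\right) \left(-7\right) = 4 \left(-7\right) = -28$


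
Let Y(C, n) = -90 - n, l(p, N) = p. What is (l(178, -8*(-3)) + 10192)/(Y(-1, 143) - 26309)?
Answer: -5185/13271 ≈ -0.39070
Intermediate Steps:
(l(178, -8*(-3)) + 10192)/(Y(-1, 143) - 26309) = (178 + 10192)/((-90 - 1*143) - 26309) = 10370/((-90 - 143) - 26309) = 10370/(-233 - 26309) = 10370/(-26542) = 10370*(-1/26542) = -5185/13271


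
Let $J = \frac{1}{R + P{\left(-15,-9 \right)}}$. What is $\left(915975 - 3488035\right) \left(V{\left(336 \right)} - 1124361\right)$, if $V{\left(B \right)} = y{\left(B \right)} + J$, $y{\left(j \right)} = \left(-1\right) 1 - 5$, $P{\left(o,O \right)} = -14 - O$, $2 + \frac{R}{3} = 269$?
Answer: $\frac{575495937174965}{199} \approx 2.8919 \cdot 10^{12}$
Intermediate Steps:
$R = 801$ ($R = -6 + 3 \cdot 269 = -6 + 807 = 801$)
$y{\left(j \right)} = -6$ ($y{\left(j \right)} = -1 - 5 = -6$)
$J = \frac{1}{796}$ ($J = \frac{1}{801 - 5} = \frac{1}{796} \approx 0.0012563$)
$V{\left(B \right)} = - \frac{4775}{796}$ ($V{\left(B \right)} = -6 + \frac{1}{796} = - \frac{4775}{796}$)
$\left(915975 - 3488035\right) \left(V{\left(336 \right)} - 1124361\right) = \left(915975 - 3488035\right) \left(- \frac{4775}{796} - 1124361\right) = \left(-2572060\right) \left(- \frac{894996131}{796}\right) = \frac{575495937174965}{199}$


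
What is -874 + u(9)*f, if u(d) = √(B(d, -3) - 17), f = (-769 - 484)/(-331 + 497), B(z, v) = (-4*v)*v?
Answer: -874 - 1253*I*√53/166 ≈ -874.0 - 54.952*I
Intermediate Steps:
B(z, v) = -4*v²
f = -1253/166 ≈ -7.5482
u(d) = I*√53 (u(d) = √(-4*(-3)² - 17) = √(-4*9 - 17) = √(-36 - 17) = √(-53) = I*√53)
-874 + u(9)*f = -874 + (I*√53)*(-1253/166) = -874 - 1253*I*√53/166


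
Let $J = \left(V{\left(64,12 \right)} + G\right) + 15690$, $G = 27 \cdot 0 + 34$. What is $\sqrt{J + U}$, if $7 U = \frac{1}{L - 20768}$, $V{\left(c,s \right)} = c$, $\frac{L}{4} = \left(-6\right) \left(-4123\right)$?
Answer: $\frac{\sqrt{1182221839700790}}{273644} \approx 125.65$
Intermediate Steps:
$L = 98952$ ($L = 4 \left(\left(-6\right) \left(-4123\right)\right) = 4 \cdot 24738 = 98952$)
$G = 34$ ($G = 0 + 34 = 34$)
$J = 15788$ ($J = \left(64 + 34\right) + 15690 = 98 + 15690 = 15788$)
$U = \frac{1}{547288}$ ($U = \frac{1}{7 \left(98952 - 20768\right)} = \frac{1}{7 \cdot 78184} = \frac{1}{7} \cdot \frac{1}{78184} = \frac{1}{547288} \approx 1.8272 \cdot 10^{-6}$)
$\sqrt{J + U} = \sqrt{15788 + \frac{1}{547288}} = \sqrt{\frac{8640582945}{547288}} = \frac{\sqrt{1182221839700790}}{273644}$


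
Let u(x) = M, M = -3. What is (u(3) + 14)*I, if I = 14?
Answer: 154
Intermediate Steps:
u(x) = -3
(u(3) + 14)*I = (-3 + 14)*14 = 11*14 = 154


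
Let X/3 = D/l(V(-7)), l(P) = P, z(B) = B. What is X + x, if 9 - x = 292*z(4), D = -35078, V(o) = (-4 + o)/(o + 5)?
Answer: -223217/11 ≈ -20292.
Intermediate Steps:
V(o) = (-4 + o)/(5 + o)
x = -1159 (x = 9 - 292*4 = 9 - 1*1168 = 9 - 1168 = -1159)
X = -210468/11 (X = 3*(-35078*(5 - 7)/(-4 - 7)) = 3*(-35078/(-11/(-2))) = 3*(-35078/((-½*(-11)))) = 3*(-35078/11/2) = 3*(-35078*2/11) = 3*(-70156/11) = -210468/11 ≈ -19133.)
X + x = -210468/11 - 1159 = -223217/11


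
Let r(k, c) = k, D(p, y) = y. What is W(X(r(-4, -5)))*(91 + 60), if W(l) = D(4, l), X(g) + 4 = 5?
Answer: 151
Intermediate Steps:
X(g) = 1 (X(g) = -4 + 5 = 1)
W(l) = l
W(X(r(-4, -5)))*(91 + 60) = 1*(91 + 60) = 1*151 = 151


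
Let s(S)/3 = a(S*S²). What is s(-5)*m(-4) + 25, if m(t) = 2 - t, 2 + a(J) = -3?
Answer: -65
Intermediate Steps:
a(J) = -5 (a(J) = -2 - 3 = -5)
s(S) = -15 (s(S) = 3*(-5) = -15)
s(-5)*m(-4) + 25 = -15*(2 - 1*(-4)) + 25 = -15*(2 + 4) + 25 = -15*6 + 25 = -90 + 25 = -65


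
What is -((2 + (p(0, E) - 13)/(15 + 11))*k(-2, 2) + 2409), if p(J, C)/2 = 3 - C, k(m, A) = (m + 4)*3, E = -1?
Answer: -31458/13 ≈ -2419.8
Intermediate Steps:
k(m, A) = 12 + 3*m (k(m, A) = (4 + m)*3 = 12 + 3*m)
p(J, C) = 6 - 2*C (p(J, C) = 2*(3 - C) = 6 - 2*C)
-((2 + (p(0, E) - 13)/(15 + 11))*k(-2, 2) + 2409) = -((2 + ((6 - 2*(-1)) - 13)/(15 + 11))*(12 + 3*(-2)) + 2409) = -((2 + ((6 + 2) - 13)/26)*(12 - 6) + 2409) = -((2 + (8 - 13)*(1/26))*6 + 2409) = -((2 - 5*1/26)*6 + 2409) = -((2 - 5/26)*6 + 2409) = -((47/26)*6 + 2409) = -(141/13 + 2409) = -1*31458/13 = -31458/13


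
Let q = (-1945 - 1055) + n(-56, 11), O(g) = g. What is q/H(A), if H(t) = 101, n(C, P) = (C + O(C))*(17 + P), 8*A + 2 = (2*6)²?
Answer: -6136/101 ≈ -60.752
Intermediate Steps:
A = 71/4 (A = -¼ + (2*6)²/8 = -¼ + (⅛)*12² = -¼ + (⅛)*144 = -¼ + 18 = 71/4 ≈ 17.750)
n(C, P) = 2*C*(17 + P) (n(C, P) = (C + C)*(17 + P) = (2*C)*(17 + P) = 2*C*(17 + P))
q = -6136 (q = (-1945 - 1055) + 2*(-56)*(17 + 11) = -3000 + 2*(-56)*28 = -3000 - 3136 = -6136)
q/H(A) = -6136/101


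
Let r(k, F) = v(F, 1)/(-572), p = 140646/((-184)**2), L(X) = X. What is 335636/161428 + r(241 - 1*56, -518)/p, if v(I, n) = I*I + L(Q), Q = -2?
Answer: -44983130714527/405837619473 ≈ -110.84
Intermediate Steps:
v(I, n) = -2 + I**2 (v(I, n) = I*I - 2 = I**2 - 2 = -2 + I**2)
p = 70323/16928 (p = 140646/33856 = 140646*(1/33856) = 70323/16928 ≈ 4.1542)
r(k, F) = 1/286 - F**2/572 (r(k, F) = (-2 + F**2)/(-572) = (-2 + F**2)*(-1/572) = 1/286 - F**2/572)
335636/161428 + r(241 - 1*56, -518)/p = 335636/161428 + (1/286 - 1/572*(-518)**2)/(70323/16928) = 335636*(1/161428) + (1/286 - 1/572*268324)*(16928/70323) = 83909/40357 + (1/286 - 67081/143)*(16928/70323) = 83909/40357 - 134161/286*16928/70323 = 83909/40357 - 1135538704/10056189 = -44983130714527/405837619473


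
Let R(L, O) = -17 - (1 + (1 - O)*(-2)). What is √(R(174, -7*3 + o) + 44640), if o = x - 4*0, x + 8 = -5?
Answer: 2*√11173 ≈ 211.40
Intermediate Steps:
x = -13 (x = -8 - 5 = -13)
o = -13 (o = -13 - 4*0 = -13 + 0 = -13)
R(L, O) = -16 - 2*O (R(L, O) = -17 - (1 + (-2 + 2*O)) = -17 - (-1 + 2*O) = -17 + (1 - 2*O) = -16 - 2*O)
√(R(174, -7*3 + o) + 44640) = √((-16 - 2*(-7*3 - 13)) + 44640) = √((-16 - 2*(-21 - 13)) + 44640) = √((-16 - 2*(-34)) + 44640) = √((-16 + 68) + 44640) = √(52 + 44640) = √44692 = 2*√11173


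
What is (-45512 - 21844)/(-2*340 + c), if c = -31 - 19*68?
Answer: 67356/2003 ≈ 33.628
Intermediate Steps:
c = -1323 (c = -31 - 1292 = -1323)
(-45512 - 21844)/(-2*340 + c) = (-45512 - 21844)/(-2*340 - 1323) = -67356/(-680 - 1323) = -67356/(-2003) = -67356*(-1/2003) = 67356/2003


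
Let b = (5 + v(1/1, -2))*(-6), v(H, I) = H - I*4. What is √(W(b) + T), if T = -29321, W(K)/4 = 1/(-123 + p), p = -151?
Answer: 3*I*√61147347/137 ≈ 171.23*I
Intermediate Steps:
v(H, I) = H - 4*I
b = -84 (b = (5 + (1/1 - 4*(-2)))*(-6) = (5 + (1 + 8))*(-6) = (5 + 9)*(-6) = 14*(-6) = -84)
W(K) = -2/137 (W(K) = 4/(-123 - 151) = 4/(-274) = 4*(-1/274) = -2/137)
√(W(b) + T) = √(-2/137 - 29321) = √(-4016979/137) = 3*I*√61147347/137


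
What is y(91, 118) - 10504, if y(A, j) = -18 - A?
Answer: -10613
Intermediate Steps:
y(91, 118) - 10504 = (-18 - 1*91) - 10504 = (-18 - 91) - 10504 = -109 - 10504 = -10613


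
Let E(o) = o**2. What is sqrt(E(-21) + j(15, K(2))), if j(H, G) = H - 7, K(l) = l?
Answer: sqrt(449) ≈ 21.190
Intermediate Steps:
j(H, G) = -7 + H
sqrt(E(-21) + j(15, K(2))) = sqrt((-21)**2 + (-7 + 15)) = sqrt(441 + 8) = sqrt(449)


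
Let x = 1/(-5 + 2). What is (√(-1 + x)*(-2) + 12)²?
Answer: 416/3 - 32*I*√3 ≈ 138.67 - 55.426*I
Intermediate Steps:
x = -⅓ (x = 1/(-3) = -⅓ ≈ -0.33333)
(√(-1 + x)*(-2) + 12)² = (√(-1 - ⅓)*(-2) + 12)² = (√(-4/3)*(-2) + 12)² = ((2*I*√3/3)*(-2) + 12)² = (-4*I*√3/3 + 12)² = (12 - 4*I*√3/3)²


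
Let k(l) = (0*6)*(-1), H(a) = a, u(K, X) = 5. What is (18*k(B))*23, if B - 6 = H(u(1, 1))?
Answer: 0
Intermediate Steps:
B = 11 (B = 6 + 5 = 11)
k(l) = 0 (k(l) = 0*(-1) = 0)
(18*k(B))*23 = (18*0)*23 = 0*23 = 0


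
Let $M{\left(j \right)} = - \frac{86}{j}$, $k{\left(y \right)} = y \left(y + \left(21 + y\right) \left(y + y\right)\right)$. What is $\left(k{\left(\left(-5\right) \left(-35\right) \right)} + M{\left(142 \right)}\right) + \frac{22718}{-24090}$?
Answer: $\frac{10292804997451}{855195} \approx 1.2036 \cdot 10^{7}$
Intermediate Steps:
$k{\left(y \right)} = y \left(y + 2 y \left(21 + y\right)\right)$ ($k{\left(y \right)} = y \left(y + \left(21 + y\right) 2 y\right) = y \left(y + 2 y \left(21 + y\right)\right)$)
$\left(k{\left(\left(-5\right) \left(-35\right) \right)} + M{\left(142 \right)}\right) + \frac{22718}{-24090} = \left(\left(\left(-5\right) \left(-35\right)\right)^{2} \left(43 + 2 \left(\left(-5\right) \left(-35\right)\right)\right) - \frac{86}{142}\right) + \frac{22718}{-24090} = \left(175^{2} \left(43 + 2 \cdot 175\right) - \frac{43}{71}\right) + 22718 \left(- \frac{1}{24090}\right) = \left(30625 \left(43 + 350\right) - \frac{43}{71}\right) - \frac{11359}{12045} = \left(30625 \cdot 393 - \frac{43}{71}\right) - \frac{11359}{12045} = \left(12035625 - \frac{43}{71}\right) - \frac{11359}{12045} = \frac{854529332}{71} - \frac{11359}{12045} = \frac{10292804997451}{855195}$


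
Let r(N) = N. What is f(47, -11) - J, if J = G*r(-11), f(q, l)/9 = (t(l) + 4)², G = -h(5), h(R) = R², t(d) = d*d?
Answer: 140350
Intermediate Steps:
t(d) = d²
G = -25 (G = -1*5² = -1*25 = -25)
f(q, l) = 9*(4 + l²)² (f(q, l) = 9*(l² + 4)² = 9*(4 + l²)²)
J = 275 (J = -25*(-11) = 275)
f(47, -11) - J = 9*(4 + (-11)²)² - 1*275 = 9*(4 + 121)² - 275 = 9*125² - 275 = 9*15625 - 275 = 140625 - 275 = 140350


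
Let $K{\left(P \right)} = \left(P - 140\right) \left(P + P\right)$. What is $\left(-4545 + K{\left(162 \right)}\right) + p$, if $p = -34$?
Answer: $2549$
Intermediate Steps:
$K{\left(P \right)} = 2 P \left(-140 + P\right)$ ($K{\left(P \right)} = \left(-140 + P\right) 2 P = 2 P \left(-140 + P\right)$)
$\left(-4545 + K{\left(162 \right)}\right) + p = \left(-4545 + 2 \cdot 162 \left(-140 + 162\right)\right) - 34 = \left(-4545 + 2 \cdot 162 \cdot 22\right) - 34 = \left(-4545 + 7128\right) - 34 = 2583 - 34 = 2549$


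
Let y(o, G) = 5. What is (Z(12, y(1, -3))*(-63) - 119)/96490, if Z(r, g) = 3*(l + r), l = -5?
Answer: -721/48245 ≈ -0.014945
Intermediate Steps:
Z(r, g) = -15 + 3*r (Z(r, g) = 3*(-5 + r) = -15 + 3*r)
(Z(12, y(1, -3))*(-63) - 119)/96490 = ((-15 + 3*12)*(-63) - 119)/96490 = ((-15 + 36)*(-63) - 119)*(1/96490) = (21*(-63) - 119)*(1/96490) = (-1323 - 119)*(1/96490) = -1442*1/96490 = -721/48245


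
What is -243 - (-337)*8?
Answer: 2453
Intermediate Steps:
-243 - (-337)*8 = -243 - 1*(-2696) = -243 + 2696 = 2453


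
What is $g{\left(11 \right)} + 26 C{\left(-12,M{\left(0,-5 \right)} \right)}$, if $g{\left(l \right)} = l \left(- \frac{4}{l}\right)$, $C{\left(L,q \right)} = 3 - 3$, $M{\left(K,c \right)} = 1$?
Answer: $-4$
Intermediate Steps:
$C{\left(L,q \right)} = 0$
$g{\left(l \right)} = -4$
$g{\left(11 \right)} + 26 C{\left(-12,M{\left(0,-5 \right)} \right)} = -4 + 26 \cdot 0 = -4 + 0 = -4$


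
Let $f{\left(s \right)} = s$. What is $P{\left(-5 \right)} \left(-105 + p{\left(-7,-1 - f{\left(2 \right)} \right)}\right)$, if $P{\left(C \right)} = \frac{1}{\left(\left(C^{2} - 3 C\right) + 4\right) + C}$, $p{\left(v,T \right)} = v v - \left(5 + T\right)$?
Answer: $- \frac{58}{39} \approx -1.4872$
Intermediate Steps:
$p{\left(v,T \right)} = -5 + v^{2} - T$ ($p{\left(v,T \right)} = v^{2} - \left(5 + T\right) = -5 + v^{2} - T$)
$P{\left(C \right)} = \frac{1}{4 + C^{2} - 2 C}$ ($P{\left(C \right)} = \frac{1}{\left(4 + C^{2} - 3 C\right) + C} = \frac{1}{4 + C^{2} - 2 C}$)
$P{\left(-5 \right)} \left(-105 + p{\left(-7,-1 - f{\left(2 \right)} \right)}\right) = \frac{-105 - \left(4 - 49 - 2\right)}{4 + \left(-5\right)^{2} - -10} = \frac{-105 - -47}{4 + 25 + 10} = \frac{-105 - -47}{39} = \frac{-105 + \left(-5 + 49 + 3\right)}{39} = \frac{-105 + 47}{39} = \frac{1}{39} \left(-58\right) = - \frac{58}{39}$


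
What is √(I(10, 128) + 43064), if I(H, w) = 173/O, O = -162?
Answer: √13952390/18 ≈ 207.52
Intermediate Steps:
I(H, w) = -173/162 (I(H, w) = 173/(-162) = 173*(-1/162) = -173/162)
√(I(10, 128) + 43064) = √(-173/162 + 43064) = √(6976195/162) = √13952390/18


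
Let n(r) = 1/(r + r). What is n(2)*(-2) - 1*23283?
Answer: -46567/2 ≈ -23284.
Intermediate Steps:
n(r) = 1/(2*r)
n(2)*(-2) - 1*23283 = ((½)/2)*(-2) - 1*23283 = ((½)*(½))*(-2) - 23283 = (¼)*(-2) - 23283 = -½ - 23283 = -46567/2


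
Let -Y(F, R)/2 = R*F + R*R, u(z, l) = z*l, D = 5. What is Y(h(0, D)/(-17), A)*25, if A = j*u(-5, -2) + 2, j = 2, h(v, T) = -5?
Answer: -416900/17 ≈ -24524.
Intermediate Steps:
u(z, l) = l*z
A = 22 (A = 2*(-2*(-5)) + 2 = 2*10 + 2 = 20 + 2 = 22)
Y(F, R) = -2*R² - 2*F*R (Y(F, R) = -2*(R*F + R*R) = -2*(F*R + R²) = -2*(R² + F*R) = -2*R² - 2*F*R)
Y(h(0, D)/(-17), A)*25 = -2*22*(-5/(-17) + 22)*25 = -2*22*(-5*(-1/17) + 22)*25 = -2*22*(5/17 + 22)*25 = -2*22*379/17*25 = -16676/17*25 = -416900/17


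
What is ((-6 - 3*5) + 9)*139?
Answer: -1668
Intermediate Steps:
((-6 - 3*5) + 9)*139 = ((-6 - 15) + 9)*139 = (-21 + 9)*139 = -12*139 = -1668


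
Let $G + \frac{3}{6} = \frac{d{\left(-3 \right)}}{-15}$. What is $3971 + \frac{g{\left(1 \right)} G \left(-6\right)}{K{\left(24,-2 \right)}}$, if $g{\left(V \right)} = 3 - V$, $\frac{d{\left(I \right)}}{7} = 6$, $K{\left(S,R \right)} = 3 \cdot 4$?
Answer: $\frac{39743}{10} \approx 3974.3$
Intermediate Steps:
$K{\left(S,R \right)} = 12$
$d{\left(I \right)} = 42$ ($d{\left(I \right)} = 7 \cdot 6 = 42$)
$G = - \frac{33}{10}$ ($G = - \frac{1}{2} + \frac{42}{-15} = - \frac{1}{2} + 42 \left(- \frac{1}{15}\right) = - \frac{1}{2} - \frac{14}{5} = - \frac{33}{10} \approx -3.3$)
$3971 + \frac{g{\left(1 \right)} G \left(-6\right)}{K{\left(24,-2 \right)}} = 3971 + \frac{\left(3 - 1\right) \left(- \frac{33}{10}\right) \left(-6\right)}{12} = 3971 + \left(3 - 1\right) \left(- \frac{33}{10}\right) \left(-6\right) \frac{1}{12} = 3971 + 2 \left(- \frac{33}{10}\right) \left(-6\right) \frac{1}{12} = 3971 + \left(- \frac{33}{5}\right) \left(-6\right) \frac{1}{12} = 3971 + \frac{198}{5} \cdot \frac{1}{12} = 3971 + \frac{33}{10} = \frac{39743}{10}$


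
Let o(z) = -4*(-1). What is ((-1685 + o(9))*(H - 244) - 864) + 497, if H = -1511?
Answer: 2949788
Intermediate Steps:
o(z) = 4
((-1685 + o(9))*(H - 244) - 864) + 497 = ((-1685 + 4)*(-1511 - 244) - 864) + 497 = (-1681*(-1755) - 864) + 497 = (2950155 - 864) + 497 = 2949291 + 497 = 2949788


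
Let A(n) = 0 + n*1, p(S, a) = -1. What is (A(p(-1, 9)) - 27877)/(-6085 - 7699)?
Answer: 13939/6892 ≈ 2.0225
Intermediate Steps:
A(n) = n (A(n) = 0 + n = n)
(A(p(-1, 9)) - 27877)/(-6085 - 7699) = (-1 - 27877)/(-6085 - 7699) = -27878/(-13784) = -27878*(-1/13784) = 13939/6892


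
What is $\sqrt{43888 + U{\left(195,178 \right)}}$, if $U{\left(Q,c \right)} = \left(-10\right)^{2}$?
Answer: $2 \sqrt{10997} \approx 209.73$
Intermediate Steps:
$U{\left(Q,c \right)} = 100$
$\sqrt{43888 + U{\left(195,178 \right)}} = \sqrt{43888 + 100} = \sqrt{43988} = 2 \sqrt{10997}$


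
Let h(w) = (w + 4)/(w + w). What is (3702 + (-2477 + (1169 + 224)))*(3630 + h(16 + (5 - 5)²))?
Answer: 38019905/4 ≈ 9.5050e+6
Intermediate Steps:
h(w) = (4 + w)/(2*w) (h(w) = (4 + w)/((2*w)) = (4 + w)*(1/(2*w)) = (4 + w)/(2*w))
(3702 + (-2477 + (1169 + 224)))*(3630 + h(16 + (5 - 5)²)) = (3702 + (-2477 + (1169 + 224)))*(3630 + (4 + (16 + (5 - 5)²))/(2*(16 + (5 - 5)²))) = (3702 + (-2477 + 1393))*(3630 + (4 + (16 + 0²))/(2*(16 + 0²))) = (3702 - 1084)*(3630 + (4 + (16 + 0))/(2*(16 + 0))) = 2618*(3630 + (½)*(4 + 16)/16) = 2618*(3630 + (½)*(1/16)*20) = 2618*(3630 + 5/8) = 2618*(29045/8) = 38019905/4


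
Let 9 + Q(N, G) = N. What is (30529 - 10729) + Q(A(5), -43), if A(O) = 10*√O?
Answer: 19791 + 10*√5 ≈ 19813.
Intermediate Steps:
Q(N, G) = -9 + N
(30529 - 10729) + Q(A(5), -43) = (30529 - 10729) + (-9 + 10*√5) = 19800 + (-9 + 10*√5) = 19791 + 10*√5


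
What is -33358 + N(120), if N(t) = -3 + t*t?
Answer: -18961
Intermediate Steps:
N(t) = -3 + t²
-33358 + N(120) = -33358 + (-3 + 120²) = -33358 + (-3 + 14400) = -33358 + 14397 = -18961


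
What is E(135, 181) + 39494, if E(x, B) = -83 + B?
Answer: 39592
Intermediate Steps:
E(135, 181) + 39494 = (-83 + 181) + 39494 = 98 + 39494 = 39592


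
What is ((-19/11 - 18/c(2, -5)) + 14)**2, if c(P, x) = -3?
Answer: 40401/121 ≈ 333.89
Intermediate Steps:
((-19/11 - 18/c(2, -5)) + 14)**2 = ((-19/11 - 18/(-3)) + 14)**2 = ((-19*1/11 - 18*(-1/3)) + 14)**2 = ((-19/11 + 6) + 14)**2 = (47/11 + 14)**2 = (201/11)**2 = 40401/121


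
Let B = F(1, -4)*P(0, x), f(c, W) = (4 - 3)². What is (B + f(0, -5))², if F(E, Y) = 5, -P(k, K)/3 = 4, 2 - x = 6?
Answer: 3481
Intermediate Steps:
x = -4 (x = 2 - 1*6 = 2 - 6 = -4)
P(k, K) = -12 (P(k, K) = -3*4 = -12)
f(c, W) = 1 (f(c, W) = 1² = 1)
B = -60 (B = 5*(-12) = -60)
(B + f(0, -5))² = (-60 + 1)² = (-59)² = 3481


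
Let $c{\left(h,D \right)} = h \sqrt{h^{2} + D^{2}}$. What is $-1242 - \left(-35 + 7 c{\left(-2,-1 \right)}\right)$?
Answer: $-1207 + 14 \sqrt{5} \approx -1175.7$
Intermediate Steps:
$c{\left(h,D \right)} = h \sqrt{D^{2} + h^{2}}$
$-1242 - \left(-35 + 7 c{\left(-2,-1 \right)}\right) = -1242 + \left(35 - 7 \left(- 2 \sqrt{\left(-1\right)^{2} + \left(-2\right)^{2}}\right)\right) = -1242 + \left(35 - 7 \left(- 2 \sqrt{1 + 4}\right)\right) = -1242 + \left(35 - 7 \left(- 2 \sqrt{5}\right)\right) = -1242 + \left(35 + 14 \sqrt{5}\right) = -1207 + 14 \sqrt{5}$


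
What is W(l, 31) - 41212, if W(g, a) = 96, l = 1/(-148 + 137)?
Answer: -41116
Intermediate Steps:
l = -1/11 (l = 1/(-11) = -1/11 ≈ -0.090909)
W(l, 31) - 41212 = 96 - 41212 = -41116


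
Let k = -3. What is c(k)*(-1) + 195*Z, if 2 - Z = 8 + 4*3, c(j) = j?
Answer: -3507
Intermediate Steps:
Z = -18 (Z = 2 - (8 + 4*3) = 2 - (8 + 12) = 2 - 1*20 = 2 - 20 = -18)
c(k)*(-1) + 195*Z = -3*(-1) + 195*(-18) = 3 - 3510 = -3507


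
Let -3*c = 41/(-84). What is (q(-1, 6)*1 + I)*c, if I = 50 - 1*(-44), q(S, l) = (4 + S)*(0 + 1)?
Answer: 3977/252 ≈ 15.782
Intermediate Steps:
q(S, l) = 4 + S (q(S, l) = (4 + S)*1 = 4 + S)
c = 41/252 (c = -41/(3*(-84)) = -41*(-1)/(3*84) = -⅓*(-41/84) = 41/252 ≈ 0.16270)
I = 94 (I = 50 + 44 = 94)
(q(-1, 6)*1 + I)*c = ((4 - 1)*1 + 94)*(41/252) = (3*1 + 94)*(41/252) = (3 + 94)*(41/252) = 97*(41/252) = 3977/252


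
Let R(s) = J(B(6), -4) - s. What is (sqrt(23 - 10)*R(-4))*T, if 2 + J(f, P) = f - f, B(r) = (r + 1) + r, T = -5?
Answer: -10*sqrt(13) ≈ -36.056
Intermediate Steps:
B(r) = 1 + 2*r (B(r) = (1 + r) + r = 1 + 2*r)
J(f, P) = -2 (J(f, P) = -2 + (f - f) = -2 + 0 = -2)
R(s) = -2 - s
(sqrt(23 - 10)*R(-4))*T = (sqrt(23 - 10)*(-2 - 1*(-4)))*(-5) = (sqrt(13)*(-2 + 4))*(-5) = (sqrt(13)*2)*(-5) = (2*sqrt(13))*(-5) = -10*sqrt(13)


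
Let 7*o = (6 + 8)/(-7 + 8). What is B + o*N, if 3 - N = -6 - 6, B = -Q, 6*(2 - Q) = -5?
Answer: 163/6 ≈ 27.167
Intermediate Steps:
Q = 17/6 (Q = 2 - ⅙*(-5) = 2 + ⅚ = 17/6 ≈ 2.8333)
B = -17/6 (B = -1*17/6 = -17/6 ≈ -2.8333)
N = 15 (N = 3 - (-6 - 6) = 3 - 1*(-12) = 3 + 12 = 15)
o = 2 (o = ((6 + 8)/(-7 + 8))/7 = (14/1)/7 = (14*1)/7 = (⅐)*14 = 2)
B + o*N = -17/6 + 2*15 = -17/6 + 30 = 163/6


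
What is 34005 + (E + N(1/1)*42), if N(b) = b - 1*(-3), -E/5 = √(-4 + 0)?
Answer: 34173 - 10*I ≈ 34173.0 - 10.0*I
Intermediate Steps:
E = -10*I (E = -5*√(-4 + 0) = -10*I ≈ -10.0*I)
N(b) = 3 + b (N(b) = b + 3 = 3 + b)
34005 + (E + N(1/1)*42) = 34005 + (-10*I + (3 + 1/1)*42) = 34005 + (-10*I + (3 + 1)*42) = 34005 + (-10*I + 4*42) = 34005 + (-10*I + 168) = 34005 + (168 - 10*I) = 34173 - 10*I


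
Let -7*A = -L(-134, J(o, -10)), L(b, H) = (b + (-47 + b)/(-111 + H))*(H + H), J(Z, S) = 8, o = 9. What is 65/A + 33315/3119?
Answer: 7114365905/679742384 ≈ 10.466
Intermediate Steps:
L(b, H) = 2*H*(b + (-47 + b)/(-111 + H)) (L(b, H) = (b + (-47 + b)/(-111 + H))*(2*H) = 2*H*(b + (-47 + b)/(-111 + H)))
A = -217936/721 (A = -(-1)*2*8*(-47 - 110*(-134) + 8*(-134))/(-111 + 8)/7 = -(-1)*2*8*(-47 + 14740 - 1072)/(-103)/7 = -(-1)*2*8*(-1/103)*13621/7 = -(-1)*(-217936)/(7*103) = -⅐*217936/103 = -217936/721 ≈ -302.27)
65/A + 33315/3119 = 65/(-217936/721) + 33315/3119 = 65*(-721/217936) + 33315*(1/3119) = -46865/217936 + 33315/3119 = 7114365905/679742384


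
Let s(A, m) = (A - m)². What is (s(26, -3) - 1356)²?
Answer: 265225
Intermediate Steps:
(s(26, -3) - 1356)² = ((26 - 1*(-3))² - 1356)² = ((26 + 3)² - 1356)² = (29² - 1356)² = (841 - 1356)² = (-515)² = 265225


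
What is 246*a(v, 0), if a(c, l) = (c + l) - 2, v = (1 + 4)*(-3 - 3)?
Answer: -7872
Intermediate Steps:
v = -30 (v = 5*(-6) = -30)
a(c, l) = -2 + c + l
246*a(v, 0) = 246*(-2 - 30 + 0) = 246*(-32) = -7872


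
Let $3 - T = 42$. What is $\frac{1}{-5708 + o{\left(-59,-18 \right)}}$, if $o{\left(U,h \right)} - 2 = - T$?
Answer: $- \frac{1}{5667} \approx -0.00017646$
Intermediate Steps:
$T = -39$ ($T = 3 - 42 = -39$)
$o{\left(U,h \right)} = 41$ ($o{\left(U,h \right)} = 2 - -39 = 2 + 39 = 41$)
$\frac{1}{-5708 + o{\left(-59,-18 \right)}} = \frac{1}{-5708 + 41} = \frac{1}{-5667} = - \frac{1}{5667}$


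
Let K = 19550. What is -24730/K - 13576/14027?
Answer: -61229851/27422785 ≈ -2.2328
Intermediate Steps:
-24730/K - 13576/14027 = -24730/19550 - 13576/14027 = -24730*1/19550 - 13576*1/14027 = -2473/1955 - 13576/14027 = -61229851/27422785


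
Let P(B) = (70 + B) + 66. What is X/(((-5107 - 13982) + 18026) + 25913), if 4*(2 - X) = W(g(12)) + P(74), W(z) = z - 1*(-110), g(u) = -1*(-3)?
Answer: -9/2840 ≈ -0.0031690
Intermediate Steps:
g(u) = 3
W(z) = 110 + z (W(z) = z + 110 = 110 + z)
P(B) = 136 + B
X = -315/4 (X = 2 - ((110 + 3) + (136 + 74))/4 = 2 - (113 + 210)/4 = 2 - 1/4*323 = 2 - 323/4 = -315/4 ≈ -78.750)
X/(((-5107 - 13982) + 18026) + 25913) = -315/(4*(((-5107 - 13982) + 18026) + 25913)) = -315/(4*((-19089 + 18026) + 25913)) = -315/(4*(-1063 + 25913)) = -315/4/24850 = -315/4*1/24850 = -9/2840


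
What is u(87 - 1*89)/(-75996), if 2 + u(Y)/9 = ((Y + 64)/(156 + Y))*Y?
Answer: 54/162547 ≈ 0.00033221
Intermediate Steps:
u(Y) = -18 + 9*Y*(64 + Y)/(156 + Y) (u(Y) = -18 + 9*(((Y + 64)/(156 + Y))*Y) = -18 + 9*(((64 + Y)/(156 + Y))*Y) = -18 + 9*(Y*(64 + Y)/(156 + Y)) = -18 + 9*Y*(64 + Y)/(156 + Y))
u(87 - 1*89)/(-75996) = (9*(-312 + (87 - 1*89)² + 62*(87 - 1*89))/(156 + (87 - 1*89)))/(-75996) = (9*(-312 + (87 - 89)² + 62*(87 - 89))/(156 + (87 - 89)))*(-1/75996) = (9*(-312 + (-2)² + 62*(-2))/(156 - 2))*(-1/75996) = (9*(-312 + 4 - 124)/154)*(-1/75996) = (9*(1/154)*(-432))*(-1/75996) = -1944/77*(-1/75996) = 54/162547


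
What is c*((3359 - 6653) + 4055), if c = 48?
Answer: 36528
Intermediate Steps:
c*((3359 - 6653) + 4055) = 48*((3359 - 6653) + 4055) = 48*(-3294 + 4055) = 48*761 = 36528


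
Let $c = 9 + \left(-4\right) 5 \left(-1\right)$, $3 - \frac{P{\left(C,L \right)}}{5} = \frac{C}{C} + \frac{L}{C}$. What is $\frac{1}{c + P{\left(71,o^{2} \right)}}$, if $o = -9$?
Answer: $\frac{71}{2364} \approx 0.030034$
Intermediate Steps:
$P{\left(C,L \right)} = 10 - \frac{5 L}{C}$ ($P{\left(C,L \right)} = 15 - 5 \left(\frac{C}{C} + \frac{L}{C}\right) = 15 - 5 \left(1 + \frac{L}{C}\right) = 15 - \left(5 + \frac{5 L}{C}\right) = 10 - \frac{5 L}{C}$)
$c = 29$ ($c = 9 - -20 = 9 + 20 = 29$)
$\frac{1}{c + P{\left(71,o^{2} \right)}} = \frac{1}{29 + \left(10 - \frac{5 \left(-9\right)^{2}}{71}\right)} = \frac{1}{29 + \left(10 - 405 \cdot \frac{1}{71}\right)} = \frac{1}{29 + \left(10 - \frac{405}{71}\right)} = \frac{1}{29 + \frac{305}{71}} = \frac{1}{\frac{2364}{71}} = \frac{71}{2364}$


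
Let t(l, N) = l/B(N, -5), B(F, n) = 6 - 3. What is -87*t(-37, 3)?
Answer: 1073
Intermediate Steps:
B(F, n) = 3
t(l, N) = l/3
-87*t(-37, 3) = -29*(-37) = -87*(-37/3) = 1073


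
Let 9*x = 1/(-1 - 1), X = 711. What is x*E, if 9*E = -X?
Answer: 79/18 ≈ 4.3889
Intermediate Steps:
E = -79 (E = (-1*711)/9 = (1/9)*(-711) = -79)
x = -1/18 (x = 1/(9*(-1 - 1)) = (1/9)/(-2) = (1/9)*(-1/2) = -1/18 ≈ -0.055556)
x*E = -1/18*(-79) = 79/18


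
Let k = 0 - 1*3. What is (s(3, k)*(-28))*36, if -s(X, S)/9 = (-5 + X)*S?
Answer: 54432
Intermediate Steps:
k = -3 (k = 0 - 3 = -3)
s(X, S) = -9*S*(-5 + X) (s(X, S) = -9*(-5 + X)*S = -9*S*(-5 + X))
(s(3, k)*(-28))*36 = ((9*(-3)*(5 - 1*3))*(-28))*36 = ((9*(-3)*(5 - 3))*(-28))*36 = ((9*(-3)*2)*(-28))*36 = -54*(-28)*36 = 1512*36 = 54432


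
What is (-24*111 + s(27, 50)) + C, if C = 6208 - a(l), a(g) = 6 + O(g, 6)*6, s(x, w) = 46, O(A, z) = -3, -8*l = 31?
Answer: 3602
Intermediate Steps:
l = -31/8 (l = -⅛*31 = -31/8 ≈ -3.8750)
a(g) = -12 (a(g) = 6 - 3*6 = 6 - 18 = -12)
C = 6220 (C = 6208 - 1*(-12) = 6208 + 12 = 6220)
(-24*111 + s(27, 50)) + C = (-24*111 + 46) + 6220 = (-2664 + 46) + 6220 = -2618 + 6220 = 3602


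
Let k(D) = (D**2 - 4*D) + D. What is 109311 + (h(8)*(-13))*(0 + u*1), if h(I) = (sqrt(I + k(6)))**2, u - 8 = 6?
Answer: 104579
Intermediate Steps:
u = 14 (u = 8 + 6 = 14)
k(D) = D**2 - 3*D
h(I) = 18 + I (h(I) = (sqrt(I + 6*(-3 + 6)))**2 = (sqrt(I + 6*3))**2 = (sqrt(I + 18))**2 = (sqrt(18 + I))**2 = 18 + I)
109311 + (h(8)*(-13))*(0 + u*1) = 109311 + ((18 + 8)*(-13))*(0 + 14*1) = 109311 + (26*(-13))*(0 + 14) = 109311 - 338*14 = 109311 - 4732 = 104579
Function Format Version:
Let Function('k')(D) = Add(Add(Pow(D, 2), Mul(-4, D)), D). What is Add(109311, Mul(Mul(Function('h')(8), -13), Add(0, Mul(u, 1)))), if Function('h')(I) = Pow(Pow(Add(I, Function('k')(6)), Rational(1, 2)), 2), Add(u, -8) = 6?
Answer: 104579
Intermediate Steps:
u = 14 (u = Add(8, 6) = 14)
Function('k')(D) = Add(Pow(D, 2), Mul(-3, D))
Function('h')(I) = Add(18, I) (Function('h')(I) = Pow(Pow(Add(I, Mul(6, Add(-3, 6))), Rational(1, 2)), 2) = Pow(Pow(Add(I, Mul(6, 3)), Rational(1, 2)), 2) = Pow(Pow(Add(I, 18), Rational(1, 2)), 2) = Pow(Pow(Add(18, I), Rational(1, 2)), 2) = Add(18, I))
Add(109311, Mul(Mul(Function('h')(8), -13), Add(0, Mul(u, 1)))) = Add(109311, Mul(Mul(Add(18, 8), -13), Add(0, Mul(14, 1)))) = Add(109311, Mul(Mul(26, -13), Add(0, 14))) = Add(109311, Mul(-338, 14)) = Add(109311, -4732) = 104579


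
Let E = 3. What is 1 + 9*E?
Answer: 28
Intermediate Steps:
1 + 9*E = 1 + 9*3 = 1 + 27 = 28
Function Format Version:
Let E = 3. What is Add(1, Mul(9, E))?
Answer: 28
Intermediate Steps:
Add(1, Mul(9, E)) = Add(1, Mul(9, 3)) = Add(1, 27) = 28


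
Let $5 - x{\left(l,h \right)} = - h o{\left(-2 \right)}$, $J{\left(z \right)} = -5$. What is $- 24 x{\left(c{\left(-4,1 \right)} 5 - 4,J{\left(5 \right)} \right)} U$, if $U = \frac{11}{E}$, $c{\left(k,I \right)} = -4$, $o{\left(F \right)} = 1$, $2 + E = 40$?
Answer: $0$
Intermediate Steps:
$E = 38$ ($E = -2 + 40 = 38$)
$x{\left(l,h \right)} = 5 + h$ ($x{\left(l,h \right)} = 5 - - h 1 = 5 - - h = 5 + h$)
$U = \frac{11}{38} \approx 0.28947$
$- 24 x{\left(c{\left(-4,1 \right)} 5 - 4,J{\left(5 \right)} \right)} U = - 24 \left(5 - 5\right) \frac{11}{38} = \left(-24\right) 0 \cdot \frac{11}{38} = 0 \cdot \frac{11}{38} = 0$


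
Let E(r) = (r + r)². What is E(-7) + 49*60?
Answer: 3136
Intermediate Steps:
E(r) = 4*r² (E(r) = (2*r)² = 4*r²)
E(-7) + 49*60 = 4*(-7)² + 49*60 = 4*49 + 2940 = 196 + 2940 = 3136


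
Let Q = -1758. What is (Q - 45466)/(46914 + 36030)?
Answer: -5903/10368 ≈ -0.56935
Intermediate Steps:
(Q - 45466)/(46914 + 36030) = (-1758 - 45466)/(46914 + 36030) = -47224/82944 = -47224*1/82944 = -5903/10368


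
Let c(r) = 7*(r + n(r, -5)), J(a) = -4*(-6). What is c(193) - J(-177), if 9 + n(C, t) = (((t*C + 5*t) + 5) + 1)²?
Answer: 6779056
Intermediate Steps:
J(a) = 24
n(C, t) = -9 + (6 + 5*t + C*t)² (n(C, t) = -9 + (((t*C + 5*t) + 5) + 1)² = -9 + (((C*t + 5*t) + 5) + 1)² = -9 + (((5*t + C*t) + 5) + 1)² = -9 + ((5 + 5*t + C*t) + 1)² = -9 + (6 + 5*t + C*t)²)
c(r) = -63 + 7*r + 7*(-19 - 5*r)² (c(r) = 7*(r + (-9 + (6 + 5*(-5) + r*(-5))²)) = 7*(r + (-9 + (6 - 25 - 5*r)²)) = 7*(r + (-9 + (-19 - 5*r)²)) = 7*(-9 + r + (-19 - 5*r)²) = -63 + 7*r + 7*(-19 - 5*r)²)
c(193) - J(-177) = (2464 + 175*193² + 1337*193) - 1*24 = (2464 + 175*37249 + 258041) - 24 = (2464 + 6518575 + 258041) - 24 = 6779080 - 24 = 6779056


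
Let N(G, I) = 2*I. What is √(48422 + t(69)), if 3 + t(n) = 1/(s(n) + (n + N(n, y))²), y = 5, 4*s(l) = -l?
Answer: √30008209169055/24895 ≈ 220.04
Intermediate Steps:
s(l) = -l/4 (s(l) = (-l)/4 = -l/4)
t(n) = -3 + 1/((10 + n)² - n/4) (t(n) = -3 + 1/(-n/4 + (n + 2*5)²) = -3 + 1/(-n/4 + (n + 10)²) = -3 + 1/(-n/4 + (10 + n)²) = -3 + 1/((10 + n)² - n/4))
√(48422 + t(69)) = √(48422 + (-4 - 3*69 + 12*(10 + 69)²)/(69 - 4*(10 + 69)²)) = √(48422 + (-4 - 207 + 12*79²)/(69 - 4*79²)) = √(48422 + (-4 - 207 + 12*6241)/(69 - 4*6241)) = √(48422 + (-4 - 207 + 74892)/(69 - 24964)) = √(48422 + 74681/(-24895)) = √(48422 - 1/24895*74681) = √(48422 - 74681/24895) = √(1205391009/24895) = √30008209169055/24895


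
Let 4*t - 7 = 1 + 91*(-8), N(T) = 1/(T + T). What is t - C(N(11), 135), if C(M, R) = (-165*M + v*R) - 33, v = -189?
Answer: 50751/2 ≈ 25376.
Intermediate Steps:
N(T) = 1/(2*T)
C(M, R) = -33 - 189*R - 165*M (C(M, R) = (-165*M - 189*R) - 33 = (-189*R - 165*M) - 33 = -33 - 189*R - 165*M)
t = -180 (t = 7/4 + (1 + 91*(-8))/4 = 7/4 + (1 - 728)/4 = 7/4 + (¼)*(-727) = 7/4 - 727/4 = -180)
t - C(N(11), 135) = -180 - (-33 - 189*135 - 165/(2*11)) = -180 - (-33 - 25515 - 165/(2*11)) = -180 - (-33 - 25515 - 165*1/22) = -180 - (-33 - 25515 - 15/2) = -180 - 1*(-51111/2) = -180 + 51111/2 = 50751/2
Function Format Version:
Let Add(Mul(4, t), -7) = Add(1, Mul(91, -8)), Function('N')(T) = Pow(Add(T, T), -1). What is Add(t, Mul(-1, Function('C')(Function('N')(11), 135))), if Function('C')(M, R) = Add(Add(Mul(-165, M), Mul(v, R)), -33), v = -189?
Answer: Rational(50751, 2) ≈ 25376.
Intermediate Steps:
Function('N')(T) = Mul(Rational(1, 2), Pow(T, -1)) (Function('N')(T) = Pow(Mul(2, T), -1) = Mul(Rational(1, 2), Pow(T, -1)))
Function('C')(M, R) = Add(-33, Mul(-189, R), Mul(-165, M)) (Function('C')(M, R) = Add(Add(Mul(-165, M), Mul(-189, R)), -33) = Add(Add(Mul(-189, R), Mul(-165, M)), -33) = Add(-33, Mul(-189, R), Mul(-165, M)))
t = -180 (t = Add(Rational(7, 4), Mul(Rational(1, 4), Add(1, Mul(91, -8)))) = Add(Rational(7, 4), Mul(Rational(1, 4), Add(1, -728))) = Add(Rational(7, 4), Mul(Rational(1, 4), -727)) = Add(Rational(7, 4), Rational(-727, 4)) = -180)
Add(t, Mul(-1, Function('C')(Function('N')(11), 135))) = Add(-180, Mul(-1, Add(-33, Mul(-189, 135), Mul(-165, Mul(Rational(1, 2), Pow(11, -1)))))) = Add(-180, Mul(-1, Add(-33, -25515, Mul(-165, Mul(Rational(1, 2), Rational(1, 11)))))) = Add(-180, Mul(-1, Add(-33, -25515, Mul(-165, Rational(1, 22))))) = Add(-180, Mul(-1, Add(-33, -25515, Rational(-15, 2)))) = Add(-180, Mul(-1, Rational(-51111, 2))) = Add(-180, Rational(51111, 2)) = Rational(50751, 2)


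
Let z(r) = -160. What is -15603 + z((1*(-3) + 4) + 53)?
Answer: -15763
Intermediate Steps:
-15603 + z((1*(-3) + 4) + 53) = -15603 - 160 = -15763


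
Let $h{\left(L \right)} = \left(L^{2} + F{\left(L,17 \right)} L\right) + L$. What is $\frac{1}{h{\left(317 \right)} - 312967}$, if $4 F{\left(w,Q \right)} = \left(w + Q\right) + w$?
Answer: $- \frac{4}{642277} \approx -6.2278 \cdot 10^{-6}$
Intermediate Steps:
$F{\left(w,Q \right)} = \frac{w}{2} + \frac{Q}{4}$ ($F{\left(w,Q \right)} = \frac{\left(w + Q\right) + w}{4} = \frac{\left(Q + w\right) + w}{4} = \frac{Q + 2 w}{4} = \frac{w}{2} + \frac{Q}{4}$)
$h{\left(L \right)} = L + L^{2} + L \left(\frac{17}{4} + \frac{L}{2}\right)$ ($h{\left(L \right)} = \left(L^{2} + \left(\frac{L}{2} + \frac{1}{4} \cdot 17\right) L\right) + L = \left(L^{2} + \left(\frac{L}{2} + \frac{17}{4}\right) L\right) + L = \left(L^{2} + \left(\frac{17}{4} + \frac{L}{2}\right) L\right) + L = \left(L^{2} + L \left(\frac{17}{4} + \frac{L}{2}\right)\right) + L = L + L^{2} + L \left(\frac{17}{4} + \frac{L}{2}\right)$)
$\frac{1}{h{\left(317 \right)} - 312967} = \frac{1}{\frac{3}{4} \cdot 317 \left(7 + 2 \cdot 317\right) - 312967} = \frac{1}{\frac{3}{4} \cdot 317 \left(7 + 634\right) - 312967} = \frac{1}{\frac{3}{4} \cdot 317 \cdot 641 - 312967} = \frac{1}{\frac{609591}{4} - 312967} = \frac{1}{- \frac{642277}{4}} = - \frac{4}{642277}$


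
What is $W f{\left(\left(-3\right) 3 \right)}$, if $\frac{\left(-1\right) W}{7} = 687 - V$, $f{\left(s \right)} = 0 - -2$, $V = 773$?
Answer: $1204$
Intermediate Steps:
$f{\left(s \right)} = 2$ ($f{\left(s \right)} = 0 + 2 = 2$)
$W = 602$ ($W = - 7 \left(687 - 773\right) = \left(-7\right) \left(-86\right) = 602$)
$W f{\left(\left(-3\right) 3 \right)} = 602 \cdot 2 = 1204$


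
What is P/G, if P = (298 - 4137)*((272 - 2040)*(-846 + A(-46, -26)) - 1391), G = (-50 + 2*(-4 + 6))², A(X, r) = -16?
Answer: -5845357375/2116 ≈ -2.7625e+6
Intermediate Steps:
G = 2116 (G = (-50 + 2*2)² = (-50 + 4)² = (-46)² = 2116)
P = -5845357375 (P = (298 - 4137)*((272 - 2040)*(-846 - 16) - 1391) = -3839*(-1768*(-862) - 1391) = -3839*(1524016 - 1391) = -3839*1522625 = -5845357375)
P/G = -5845357375/2116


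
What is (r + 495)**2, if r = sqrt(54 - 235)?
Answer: (495 + I*sqrt(181))**2 ≈ 2.4484e+5 + 13319.0*I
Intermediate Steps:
r = I*sqrt(181) (r = sqrt(-181) = I*sqrt(181) ≈ 13.454*I)
(r + 495)**2 = (I*sqrt(181) + 495)**2 = (495 + I*sqrt(181))**2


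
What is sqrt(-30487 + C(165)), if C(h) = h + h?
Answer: I*sqrt(30157) ≈ 173.66*I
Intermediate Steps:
C(h) = 2*h
sqrt(-30487 + C(165)) = sqrt(-30487 + 2*165) = sqrt(-30487 + 330) = sqrt(-30157) = I*sqrt(30157)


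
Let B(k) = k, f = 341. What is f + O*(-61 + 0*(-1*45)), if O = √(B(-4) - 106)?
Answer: 341 - 61*I*√110 ≈ 341.0 - 639.77*I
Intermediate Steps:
O = I*√110 (O = √(-4 - 106) = √(-110) = I*√110 ≈ 10.488*I)
f + O*(-61 + 0*(-1*45)) = 341 + (I*√110)*(-61 + 0*(-1*45)) = 341 + (I*√110)*(-61 + 0*(-45)) = 341 + (I*√110)*(-61 + 0) = 341 + (I*√110)*(-61) = 341 - 61*I*√110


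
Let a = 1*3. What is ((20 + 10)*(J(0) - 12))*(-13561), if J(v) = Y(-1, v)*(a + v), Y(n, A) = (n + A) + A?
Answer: 6102450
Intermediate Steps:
Y(n, A) = n + 2*A (Y(n, A) = (A + n) + A = n + 2*A)
a = 3
J(v) = (-1 + 2*v)*(3 + v)
((20 + 10)*(J(0) - 12))*(-13561) = ((20 + 10)*((-1 + 2*0)*(3 + 0) - 12))*(-13561) = (30*((-1 + 0)*3 - 12))*(-13561) = (30*(-1*3 - 12))*(-13561) = (30*(-3 - 12))*(-13561) = (30*(-15))*(-13561) = -450*(-13561) = 6102450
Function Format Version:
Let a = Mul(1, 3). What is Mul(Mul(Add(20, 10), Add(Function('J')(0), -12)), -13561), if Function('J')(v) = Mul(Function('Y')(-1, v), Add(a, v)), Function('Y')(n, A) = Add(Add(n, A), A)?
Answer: 6102450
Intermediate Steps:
Function('Y')(n, A) = Add(n, Mul(2, A)) (Function('Y')(n, A) = Add(Add(A, n), A) = Add(n, Mul(2, A)))
a = 3
Function('J')(v) = Mul(Add(-1, Mul(2, v)), Add(3, v))
Mul(Mul(Add(20, 10), Add(Function('J')(0), -12)), -13561) = Mul(Mul(Add(20, 10), Add(Mul(Add(-1, Mul(2, 0)), Add(3, 0)), -12)), -13561) = Mul(Mul(30, Add(Mul(Add(-1, 0), 3), -12)), -13561) = Mul(Mul(30, Add(Mul(-1, 3), -12)), -13561) = Mul(Mul(30, Add(-3, -12)), -13561) = Mul(Mul(30, -15), -13561) = Mul(-450, -13561) = 6102450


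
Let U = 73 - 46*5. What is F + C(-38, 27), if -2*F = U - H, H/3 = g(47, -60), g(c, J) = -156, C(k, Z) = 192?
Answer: 73/2 ≈ 36.500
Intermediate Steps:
H = -468 (H = 3*(-156) = -468)
U = -157 (U = 73 - 230 = -157)
F = -311/2 (F = -(-157 - 1*(-468))/2 = -(-157 + 468)/2 = -1/2*311 = -311/2 ≈ -155.50)
F + C(-38, 27) = -311/2 + 192 = 73/2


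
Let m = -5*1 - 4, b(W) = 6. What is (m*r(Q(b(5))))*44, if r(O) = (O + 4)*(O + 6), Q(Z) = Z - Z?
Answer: -9504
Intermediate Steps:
Q(Z) = 0
r(O) = (4 + O)*(6 + O)
m = -9 (m = -5 - 4 = -9)
(m*r(Q(b(5))))*44 = -9*(24 + 0² + 10*0)*44 = -9*(24 + 0 + 0)*44 = -9*24*44 = -216*44 = -9504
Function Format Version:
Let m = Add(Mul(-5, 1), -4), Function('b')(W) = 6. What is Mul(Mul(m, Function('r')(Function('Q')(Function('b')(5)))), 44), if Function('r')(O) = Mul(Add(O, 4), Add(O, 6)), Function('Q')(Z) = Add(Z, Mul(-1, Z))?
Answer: -9504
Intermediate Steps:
Function('Q')(Z) = 0
Function('r')(O) = Mul(Add(4, O), Add(6, O))
m = -9 (m = Add(-5, -4) = -9)
Mul(Mul(m, Function('r')(Function('Q')(Function('b')(5)))), 44) = Mul(Mul(-9, Add(24, Pow(0, 2), Mul(10, 0))), 44) = Mul(Mul(-9, Add(24, 0, 0)), 44) = Mul(Mul(-9, 24), 44) = Mul(-216, 44) = -9504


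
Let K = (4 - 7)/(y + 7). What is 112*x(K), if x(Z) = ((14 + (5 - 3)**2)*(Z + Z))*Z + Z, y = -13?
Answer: 1064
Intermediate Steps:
K = 1/2 (K = (4 - 7)/(-13 + 7) = -3/(-6) = -3*(-1/6) = 1/2 ≈ 0.50000)
x(Z) = Z + 36*Z**2 (x(Z) = ((14 + 2**2)*(2*Z))*Z + Z = ((14 + 4)*(2*Z))*Z + Z = (18*(2*Z))*Z + Z = (36*Z)*Z + Z = 36*Z**2 + Z = Z + 36*Z**2)
112*x(K) = 112*((1 + 36*(1/2))/2) = 112*((1 + 18)/2) = 112*((1/2)*19) = 112*(19/2) = 1064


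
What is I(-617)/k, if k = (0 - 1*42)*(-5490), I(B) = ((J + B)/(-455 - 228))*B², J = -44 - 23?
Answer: 7233091/4374615 ≈ 1.6534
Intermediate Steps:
J = -67
I(B) = B²*(67/683 - B/683) (I(B) = ((-67 + B)/(-455 - 228))*B² = ((-67 + B)/(-683))*B² = ((-67 + B)*(-1/683))*B² = (67/683 - B/683)*B² = B²*(67/683 - B/683))
k = 230580 (k = (0 - 42)*(-5490) = -42*(-5490) = 230580)
I(-617)/k = ((1/683)*(-617)²*(67 - 1*(-617)))/230580 = ((1/683)*380689*(67 + 617))*(1/230580) = ((1/683)*380689*684)*(1/230580) = (260391276/683)*(1/230580) = 7233091/4374615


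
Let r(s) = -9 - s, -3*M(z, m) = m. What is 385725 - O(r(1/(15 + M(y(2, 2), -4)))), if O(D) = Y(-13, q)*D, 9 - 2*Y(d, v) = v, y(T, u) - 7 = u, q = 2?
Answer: 2700297/7 ≈ 3.8576e+5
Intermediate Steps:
y(T, u) = 7 + u
M(z, m) = -m/3
Y(d, v) = 9/2 - v/2
O(D) = 7*D/2 (O(D) = (9/2 - ½*2)*D = (9/2 - 1)*D = 7*D/2)
385725 - O(r(1/(15 + M(y(2, 2), -4)))) = 385725 - 7*(-9 - 1/(15 - ⅓*(-4)))/2 = 385725 - 7*(-9 - 1/(15 + 4/3))/2 = 385725 - 7*(-9 - 1/49/3)/2 = 385725 - 7*(-9 - 1*3/49)/2 = 385725 - 7*(-9 - 3/49)/2 = 385725 - 7*(-444)/(2*49) = 385725 - 1*(-222/7) = 385725 + 222/7 = 2700297/7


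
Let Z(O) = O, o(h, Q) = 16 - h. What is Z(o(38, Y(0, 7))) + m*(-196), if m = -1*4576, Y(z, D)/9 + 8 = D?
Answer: 896874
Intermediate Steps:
Y(z, D) = -72 + 9*D
m = -4576
Z(o(38, Y(0, 7))) + m*(-196) = (16 - 1*38) - 4576*(-196) = (16 - 38) + 896896 = -22 + 896896 = 896874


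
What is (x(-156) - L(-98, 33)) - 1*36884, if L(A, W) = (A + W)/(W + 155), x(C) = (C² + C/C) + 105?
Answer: -2339031/188 ≈ -12442.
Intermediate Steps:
x(C) = 106 + C² (x(C) = (C² + 1) + 105 = (1 + C²) + 105 = 106 + C²)
L(A, W) = (A + W)/(155 + W)
(x(-156) - L(-98, 33)) - 1*36884 = ((106 + (-156)²) - (-98 + 33)/(155 + 33)) - 1*36884 = ((106 + 24336) - (-65)/188) - 36884 = (24442 - (-65)/188) - 36884 = (24442 - 1*(-65/188)) - 36884 = (24442 + 65/188) - 36884 = 4595161/188 - 36884 = -2339031/188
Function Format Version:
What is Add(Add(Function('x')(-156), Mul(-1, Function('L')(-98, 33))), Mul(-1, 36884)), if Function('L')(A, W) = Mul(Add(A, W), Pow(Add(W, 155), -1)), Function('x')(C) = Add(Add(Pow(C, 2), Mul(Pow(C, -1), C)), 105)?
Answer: Rational(-2339031, 188) ≈ -12442.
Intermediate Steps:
Function('x')(C) = Add(106, Pow(C, 2)) (Function('x')(C) = Add(Add(Pow(C, 2), 1), 105) = Add(Add(1, Pow(C, 2)), 105) = Add(106, Pow(C, 2)))
Function('L')(A, W) = Mul(Pow(Add(155, W), -1), Add(A, W)) (Function('L')(A, W) = Mul(Add(A, W), Pow(Add(155, W), -1)) = Mul(Pow(Add(155, W), -1), Add(A, W)))
Add(Add(Function('x')(-156), Mul(-1, Function('L')(-98, 33))), Mul(-1, 36884)) = Add(Add(Add(106, Pow(-156, 2)), Mul(-1, Mul(Pow(Add(155, 33), -1), Add(-98, 33)))), Mul(-1, 36884)) = Add(Add(Add(106, 24336), Mul(-1, Mul(Pow(188, -1), -65))), -36884) = Add(Add(24442, Mul(-1, Mul(Rational(1, 188), -65))), -36884) = Add(Add(24442, Mul(-1, Rational(-65, 188))), -36884) = Add(Add(24442, Rational(65, 188)), -36884) = Add(Rational(4595161, 188), -36884) = Rational(-2339031, 188)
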